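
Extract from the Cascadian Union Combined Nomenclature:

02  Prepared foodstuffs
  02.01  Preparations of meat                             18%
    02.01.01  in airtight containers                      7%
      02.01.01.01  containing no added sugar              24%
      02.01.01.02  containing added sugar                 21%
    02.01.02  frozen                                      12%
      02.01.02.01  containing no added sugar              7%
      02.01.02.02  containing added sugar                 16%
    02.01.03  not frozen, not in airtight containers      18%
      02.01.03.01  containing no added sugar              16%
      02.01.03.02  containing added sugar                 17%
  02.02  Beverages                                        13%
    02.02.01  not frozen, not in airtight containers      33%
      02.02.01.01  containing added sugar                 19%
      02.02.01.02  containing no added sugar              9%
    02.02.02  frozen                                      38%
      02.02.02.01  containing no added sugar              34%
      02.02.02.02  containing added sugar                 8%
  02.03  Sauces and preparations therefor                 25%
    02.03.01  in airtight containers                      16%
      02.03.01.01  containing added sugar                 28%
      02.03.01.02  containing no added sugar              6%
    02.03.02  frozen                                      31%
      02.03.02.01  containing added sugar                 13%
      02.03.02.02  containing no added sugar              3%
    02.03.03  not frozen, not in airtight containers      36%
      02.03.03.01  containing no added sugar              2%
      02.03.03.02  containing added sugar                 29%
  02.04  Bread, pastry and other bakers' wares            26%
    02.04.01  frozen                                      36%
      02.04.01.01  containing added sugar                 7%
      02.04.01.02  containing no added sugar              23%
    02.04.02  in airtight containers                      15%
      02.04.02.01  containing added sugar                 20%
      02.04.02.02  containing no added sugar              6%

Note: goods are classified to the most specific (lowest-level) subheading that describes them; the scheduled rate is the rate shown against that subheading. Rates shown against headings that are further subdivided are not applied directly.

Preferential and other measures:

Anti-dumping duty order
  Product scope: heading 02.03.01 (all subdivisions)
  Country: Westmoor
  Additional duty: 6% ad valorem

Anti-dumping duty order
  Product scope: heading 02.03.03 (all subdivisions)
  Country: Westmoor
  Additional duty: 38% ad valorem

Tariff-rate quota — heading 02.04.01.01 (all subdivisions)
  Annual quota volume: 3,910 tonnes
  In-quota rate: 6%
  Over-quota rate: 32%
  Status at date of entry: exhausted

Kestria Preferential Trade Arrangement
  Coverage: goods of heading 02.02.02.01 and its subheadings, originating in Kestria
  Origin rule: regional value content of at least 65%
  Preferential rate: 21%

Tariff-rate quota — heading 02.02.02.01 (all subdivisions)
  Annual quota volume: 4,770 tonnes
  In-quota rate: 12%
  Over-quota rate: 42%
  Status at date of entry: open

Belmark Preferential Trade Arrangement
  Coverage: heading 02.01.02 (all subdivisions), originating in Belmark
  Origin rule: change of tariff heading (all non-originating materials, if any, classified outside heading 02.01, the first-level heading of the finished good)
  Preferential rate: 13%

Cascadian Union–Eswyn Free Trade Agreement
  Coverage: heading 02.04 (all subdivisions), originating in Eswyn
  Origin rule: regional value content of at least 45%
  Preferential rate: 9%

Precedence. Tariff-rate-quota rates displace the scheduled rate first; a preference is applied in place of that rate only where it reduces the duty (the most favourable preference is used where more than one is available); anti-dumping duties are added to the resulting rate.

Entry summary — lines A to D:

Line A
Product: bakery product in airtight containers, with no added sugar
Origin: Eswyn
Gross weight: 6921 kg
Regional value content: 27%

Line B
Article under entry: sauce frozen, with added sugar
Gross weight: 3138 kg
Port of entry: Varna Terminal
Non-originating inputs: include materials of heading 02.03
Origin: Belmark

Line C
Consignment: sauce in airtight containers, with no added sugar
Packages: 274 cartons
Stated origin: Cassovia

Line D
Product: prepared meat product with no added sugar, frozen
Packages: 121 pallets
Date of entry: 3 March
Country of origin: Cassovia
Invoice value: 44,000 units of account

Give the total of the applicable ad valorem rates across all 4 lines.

Line A: bakery product → 02.04; in airtight containers → 02.04.02; with no added sugar → 02.04.02.02. Scheduled 6%. Eswyn agreement on 02.04: RVC < 45%. → 6%.
Line B: sauce → 02.03; frozen → 02.03.02; with added sugar → 02.03.02.01. Scheduled 13%. Belmark agreement on 02.01.02: 02.03.02.01 not covered. → 13%.
Line C: sauce → 02.03; in airtight containers → 02.03.01; with no added sugar → 02.03.01.02. Scheduled 6%. No special measure applies. → 6%.
Line D: prepared meat product → 02.01; frozen → 02.01.02; with no added sugar → 02.01.02.01. Scheduled 7%. No special measure applies. → 7%.
Sum: 6% + 13% + 6% + 7% = 32%.

32%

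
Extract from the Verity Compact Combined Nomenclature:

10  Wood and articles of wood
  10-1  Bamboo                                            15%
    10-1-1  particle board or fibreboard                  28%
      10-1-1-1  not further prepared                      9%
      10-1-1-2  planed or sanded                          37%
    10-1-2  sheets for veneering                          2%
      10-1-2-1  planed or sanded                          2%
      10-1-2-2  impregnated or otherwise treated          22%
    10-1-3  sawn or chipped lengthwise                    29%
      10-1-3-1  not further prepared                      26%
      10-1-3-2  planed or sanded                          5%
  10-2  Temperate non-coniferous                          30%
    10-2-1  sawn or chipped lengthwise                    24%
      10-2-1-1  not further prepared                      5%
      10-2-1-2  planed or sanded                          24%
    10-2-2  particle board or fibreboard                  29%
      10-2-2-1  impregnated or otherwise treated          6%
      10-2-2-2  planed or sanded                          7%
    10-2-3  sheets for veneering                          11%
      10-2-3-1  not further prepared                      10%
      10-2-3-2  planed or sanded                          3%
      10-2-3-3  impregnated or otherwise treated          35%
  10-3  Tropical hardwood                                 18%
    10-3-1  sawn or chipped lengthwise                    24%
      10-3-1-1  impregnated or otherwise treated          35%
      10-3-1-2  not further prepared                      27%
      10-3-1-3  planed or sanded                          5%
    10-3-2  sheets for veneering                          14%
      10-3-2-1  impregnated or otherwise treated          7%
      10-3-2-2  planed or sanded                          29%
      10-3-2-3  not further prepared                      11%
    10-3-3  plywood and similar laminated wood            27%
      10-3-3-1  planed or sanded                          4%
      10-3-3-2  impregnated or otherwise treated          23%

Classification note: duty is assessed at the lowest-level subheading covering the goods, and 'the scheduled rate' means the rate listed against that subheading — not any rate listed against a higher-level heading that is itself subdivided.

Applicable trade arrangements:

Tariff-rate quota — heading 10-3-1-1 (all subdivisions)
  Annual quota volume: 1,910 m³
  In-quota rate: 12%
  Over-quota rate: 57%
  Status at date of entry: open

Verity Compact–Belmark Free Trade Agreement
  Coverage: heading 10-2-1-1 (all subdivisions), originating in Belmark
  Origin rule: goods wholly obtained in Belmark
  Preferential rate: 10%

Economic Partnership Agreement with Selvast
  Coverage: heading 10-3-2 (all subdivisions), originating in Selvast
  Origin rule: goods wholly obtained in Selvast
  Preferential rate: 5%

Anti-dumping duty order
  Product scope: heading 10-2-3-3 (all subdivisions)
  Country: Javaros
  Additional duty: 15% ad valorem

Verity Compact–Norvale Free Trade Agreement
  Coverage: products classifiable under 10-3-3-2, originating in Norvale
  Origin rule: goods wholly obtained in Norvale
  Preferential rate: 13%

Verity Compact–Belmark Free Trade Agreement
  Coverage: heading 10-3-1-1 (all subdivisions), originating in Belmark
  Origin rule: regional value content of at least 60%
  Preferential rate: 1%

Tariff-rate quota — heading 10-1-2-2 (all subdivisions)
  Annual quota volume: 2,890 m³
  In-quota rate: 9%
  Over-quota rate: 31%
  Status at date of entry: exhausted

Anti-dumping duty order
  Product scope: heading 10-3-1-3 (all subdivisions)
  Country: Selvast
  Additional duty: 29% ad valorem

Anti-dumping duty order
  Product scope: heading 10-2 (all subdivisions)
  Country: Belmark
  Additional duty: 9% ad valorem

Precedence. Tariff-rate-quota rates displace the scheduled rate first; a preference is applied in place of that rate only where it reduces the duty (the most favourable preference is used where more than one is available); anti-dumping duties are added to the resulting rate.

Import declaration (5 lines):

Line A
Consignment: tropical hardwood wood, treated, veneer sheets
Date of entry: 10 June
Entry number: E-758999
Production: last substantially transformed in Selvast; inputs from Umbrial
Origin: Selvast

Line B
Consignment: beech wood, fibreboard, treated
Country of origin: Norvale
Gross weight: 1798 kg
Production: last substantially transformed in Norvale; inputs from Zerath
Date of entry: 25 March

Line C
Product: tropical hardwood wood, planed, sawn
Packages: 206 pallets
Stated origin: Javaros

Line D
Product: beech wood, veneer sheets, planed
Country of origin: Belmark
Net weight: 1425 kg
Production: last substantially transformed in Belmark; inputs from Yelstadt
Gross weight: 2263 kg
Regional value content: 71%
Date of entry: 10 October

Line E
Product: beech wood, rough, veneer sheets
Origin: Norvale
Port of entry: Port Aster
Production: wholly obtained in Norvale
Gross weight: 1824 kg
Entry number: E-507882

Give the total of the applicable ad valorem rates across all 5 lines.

40%

Line A: tropical hardwood → 10-3; veneer sheets → 10-3-2; treated → 10-3-2-1. Scheduled 7%. Selvast agreement on 10-3-2: not wholly obtained. → 7%.
Line B: beech → 10-2; fibreboard → 10-2-2; treated → 10-2-2-1. Scheduled 6%. Norvale agreement on 10-3-3-2: 10-2-2-1 not covered. → 6%.
Line C: tropical hardwood → 10-3; sawn → 10-3-1; planed → 10-3-1-3. Scheduled 5%. No special measure applies. → 5%.
Line D: beech → 10-2; veneer sheets → 10-2-3; planed → 10-2-3-2. Scheduled 3%. Belmark agreement on 10-2-1-1: 10-2-3-2 not covered; Belmark agreement on 10-3-1-1: 10-2-3-2 not covered; anti-dumping (Belmark, 10-2): +9%; total 3% + 9% = 12%. → 12%.
Line E: beech → 10-2; veneer sheets → 10-2-3; rough → 10-2-3-1. Scheduled 10%. Norvale agreement on 10-3-3-2: 10-2-3-1 not covered. → 10%.
Sum: 7% + 6% + 5% + 12% + 10% = 40%.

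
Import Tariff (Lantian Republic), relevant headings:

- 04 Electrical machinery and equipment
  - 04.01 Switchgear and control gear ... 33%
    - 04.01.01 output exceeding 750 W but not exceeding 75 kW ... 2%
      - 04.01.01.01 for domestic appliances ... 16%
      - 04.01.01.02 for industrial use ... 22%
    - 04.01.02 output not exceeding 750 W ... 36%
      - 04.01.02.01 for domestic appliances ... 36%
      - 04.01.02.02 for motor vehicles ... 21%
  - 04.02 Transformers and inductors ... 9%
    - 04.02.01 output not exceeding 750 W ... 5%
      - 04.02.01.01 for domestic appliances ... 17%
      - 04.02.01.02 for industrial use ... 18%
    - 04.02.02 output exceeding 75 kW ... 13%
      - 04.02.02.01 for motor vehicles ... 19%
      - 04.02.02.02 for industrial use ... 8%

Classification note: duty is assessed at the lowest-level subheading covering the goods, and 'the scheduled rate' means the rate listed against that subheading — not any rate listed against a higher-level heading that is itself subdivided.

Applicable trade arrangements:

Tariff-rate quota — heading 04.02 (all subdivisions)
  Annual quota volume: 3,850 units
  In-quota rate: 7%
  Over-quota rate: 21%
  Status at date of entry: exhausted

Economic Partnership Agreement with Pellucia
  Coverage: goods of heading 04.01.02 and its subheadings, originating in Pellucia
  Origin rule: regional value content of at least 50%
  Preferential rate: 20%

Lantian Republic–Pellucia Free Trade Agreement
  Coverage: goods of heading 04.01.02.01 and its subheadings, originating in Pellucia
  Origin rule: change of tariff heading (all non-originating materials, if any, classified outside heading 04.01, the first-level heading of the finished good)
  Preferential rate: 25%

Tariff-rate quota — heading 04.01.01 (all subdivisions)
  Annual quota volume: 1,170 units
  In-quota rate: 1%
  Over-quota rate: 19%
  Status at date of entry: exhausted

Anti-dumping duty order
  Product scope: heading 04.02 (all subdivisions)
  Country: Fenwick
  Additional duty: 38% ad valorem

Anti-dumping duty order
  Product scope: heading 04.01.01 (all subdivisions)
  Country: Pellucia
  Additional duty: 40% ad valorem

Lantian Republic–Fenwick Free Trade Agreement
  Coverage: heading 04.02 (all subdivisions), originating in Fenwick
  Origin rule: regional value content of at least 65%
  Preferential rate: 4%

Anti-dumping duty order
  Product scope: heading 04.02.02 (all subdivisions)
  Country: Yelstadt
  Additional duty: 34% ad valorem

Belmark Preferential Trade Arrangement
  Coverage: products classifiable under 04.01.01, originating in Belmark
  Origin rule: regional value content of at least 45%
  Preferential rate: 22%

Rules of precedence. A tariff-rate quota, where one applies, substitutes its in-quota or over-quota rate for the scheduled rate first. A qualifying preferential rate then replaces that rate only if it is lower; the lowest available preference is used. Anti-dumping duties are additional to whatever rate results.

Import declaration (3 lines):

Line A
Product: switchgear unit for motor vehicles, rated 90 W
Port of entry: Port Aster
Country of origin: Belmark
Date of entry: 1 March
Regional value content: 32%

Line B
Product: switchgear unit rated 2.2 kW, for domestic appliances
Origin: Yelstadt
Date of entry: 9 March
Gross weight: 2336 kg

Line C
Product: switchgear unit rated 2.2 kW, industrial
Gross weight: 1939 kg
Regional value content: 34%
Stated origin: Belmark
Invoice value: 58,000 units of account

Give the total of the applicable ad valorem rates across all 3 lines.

59%

Line A: switchgear unit → 04.01; rated 90 W → 04.01.02; for motor vehicles → 04.01.02.02. Scheduled 21%. Belmark agreement on 04.01.01: 04.01.02.02 not covered. → 21%.
Line B: switchgear unit → 04.01; rated 2.2 kW → 04.01.01; for domestic appliances → 04.01.01.01. Scheduled 16%. quota on 04.01.01 exhausted → over-quota 19%. → 19%.
Line C: switchgear unit → 04.01; rated 2.2 kW → 04.01.01; industrial → 04.01.01.02. Scheduled 22%. quota on 04.01.01 exhausted → over-quota 19%; Belmark agreement on 04.01.01: RVC < 45%. → 19%.
Sum: 21% + 19% + 19% = 59%.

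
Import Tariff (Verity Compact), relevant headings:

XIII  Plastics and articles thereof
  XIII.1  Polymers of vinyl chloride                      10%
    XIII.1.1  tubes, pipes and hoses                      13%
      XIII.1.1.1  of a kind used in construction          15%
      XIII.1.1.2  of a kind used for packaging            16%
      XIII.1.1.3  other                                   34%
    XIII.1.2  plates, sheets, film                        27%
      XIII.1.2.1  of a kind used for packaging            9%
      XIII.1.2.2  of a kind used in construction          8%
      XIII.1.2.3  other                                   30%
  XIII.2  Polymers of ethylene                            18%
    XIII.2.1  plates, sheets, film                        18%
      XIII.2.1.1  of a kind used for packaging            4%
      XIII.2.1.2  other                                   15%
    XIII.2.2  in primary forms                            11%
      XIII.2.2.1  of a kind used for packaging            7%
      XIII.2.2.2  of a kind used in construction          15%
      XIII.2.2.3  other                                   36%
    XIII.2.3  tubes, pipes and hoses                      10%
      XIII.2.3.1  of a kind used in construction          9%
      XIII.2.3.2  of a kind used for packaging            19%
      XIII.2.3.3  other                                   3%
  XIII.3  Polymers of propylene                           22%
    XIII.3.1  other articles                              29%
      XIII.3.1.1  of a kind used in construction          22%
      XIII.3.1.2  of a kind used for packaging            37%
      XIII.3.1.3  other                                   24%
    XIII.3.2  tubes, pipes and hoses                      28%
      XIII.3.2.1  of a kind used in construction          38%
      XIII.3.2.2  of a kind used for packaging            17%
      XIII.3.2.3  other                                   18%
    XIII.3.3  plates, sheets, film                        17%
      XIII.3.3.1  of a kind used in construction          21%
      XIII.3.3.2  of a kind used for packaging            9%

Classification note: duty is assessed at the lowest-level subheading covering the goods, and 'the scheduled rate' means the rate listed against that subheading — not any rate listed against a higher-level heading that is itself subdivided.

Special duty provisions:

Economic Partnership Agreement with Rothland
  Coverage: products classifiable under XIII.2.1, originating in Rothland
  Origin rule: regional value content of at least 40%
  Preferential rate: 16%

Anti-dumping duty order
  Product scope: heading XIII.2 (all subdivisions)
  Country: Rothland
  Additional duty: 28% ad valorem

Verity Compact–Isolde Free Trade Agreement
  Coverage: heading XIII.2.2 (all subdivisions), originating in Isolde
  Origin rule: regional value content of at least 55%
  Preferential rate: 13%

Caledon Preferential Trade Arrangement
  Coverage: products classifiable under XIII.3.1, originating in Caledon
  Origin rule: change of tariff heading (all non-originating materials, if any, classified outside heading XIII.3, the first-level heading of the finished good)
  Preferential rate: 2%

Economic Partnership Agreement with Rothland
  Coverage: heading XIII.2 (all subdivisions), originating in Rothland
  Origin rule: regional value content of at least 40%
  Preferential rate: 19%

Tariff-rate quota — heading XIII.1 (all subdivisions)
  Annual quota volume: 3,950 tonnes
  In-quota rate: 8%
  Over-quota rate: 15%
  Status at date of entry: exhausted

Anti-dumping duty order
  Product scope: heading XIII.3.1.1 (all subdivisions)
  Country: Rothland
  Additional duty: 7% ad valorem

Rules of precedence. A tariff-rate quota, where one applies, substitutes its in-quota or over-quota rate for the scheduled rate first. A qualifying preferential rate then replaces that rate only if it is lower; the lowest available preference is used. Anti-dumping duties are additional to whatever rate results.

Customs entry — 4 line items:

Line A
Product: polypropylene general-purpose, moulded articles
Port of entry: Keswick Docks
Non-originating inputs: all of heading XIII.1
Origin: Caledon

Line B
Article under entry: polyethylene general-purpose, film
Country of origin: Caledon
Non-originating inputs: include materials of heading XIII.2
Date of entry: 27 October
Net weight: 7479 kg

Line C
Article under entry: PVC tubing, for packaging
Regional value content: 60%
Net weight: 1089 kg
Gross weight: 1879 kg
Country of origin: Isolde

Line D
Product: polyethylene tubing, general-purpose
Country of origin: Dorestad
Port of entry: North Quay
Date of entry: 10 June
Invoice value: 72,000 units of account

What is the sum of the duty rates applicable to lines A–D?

Line A: polypropylene → XIII.3; moulded articles → XIII.3.1; general-purpose → XIII.3.1.3. Scheduled 24%. Caledon agreement on XIII.3.1: CTH met → 2% available; preferential 2%. → 2%.
Line B: polyethylene → XIII.2; film → XIII.2.1; general-purpose → XIII.2.1.2. Scheduled 15%. Caledon agreement on XIII.3.1: XIII.2.1.2 not covered. → 15%.
Line C: PVC → XIII.1; tubing → XIII.1.1; for packaging → XIII.1.1.2. Scheduled 16%. quota on XIII.1 exhausted → over-quota 15%; Isolde agreement on XIII.2.2: XIII.1.1.2 not covered. → 15%.
Line D: polyethylene → XIII.2; tubing → XIII.2.3; general-purpose → XIII.2.3.3. Scheduled 3%. No special measure applies. → 3%.
Sum: 2% + 15% + 15% + 3% = 35%.

35%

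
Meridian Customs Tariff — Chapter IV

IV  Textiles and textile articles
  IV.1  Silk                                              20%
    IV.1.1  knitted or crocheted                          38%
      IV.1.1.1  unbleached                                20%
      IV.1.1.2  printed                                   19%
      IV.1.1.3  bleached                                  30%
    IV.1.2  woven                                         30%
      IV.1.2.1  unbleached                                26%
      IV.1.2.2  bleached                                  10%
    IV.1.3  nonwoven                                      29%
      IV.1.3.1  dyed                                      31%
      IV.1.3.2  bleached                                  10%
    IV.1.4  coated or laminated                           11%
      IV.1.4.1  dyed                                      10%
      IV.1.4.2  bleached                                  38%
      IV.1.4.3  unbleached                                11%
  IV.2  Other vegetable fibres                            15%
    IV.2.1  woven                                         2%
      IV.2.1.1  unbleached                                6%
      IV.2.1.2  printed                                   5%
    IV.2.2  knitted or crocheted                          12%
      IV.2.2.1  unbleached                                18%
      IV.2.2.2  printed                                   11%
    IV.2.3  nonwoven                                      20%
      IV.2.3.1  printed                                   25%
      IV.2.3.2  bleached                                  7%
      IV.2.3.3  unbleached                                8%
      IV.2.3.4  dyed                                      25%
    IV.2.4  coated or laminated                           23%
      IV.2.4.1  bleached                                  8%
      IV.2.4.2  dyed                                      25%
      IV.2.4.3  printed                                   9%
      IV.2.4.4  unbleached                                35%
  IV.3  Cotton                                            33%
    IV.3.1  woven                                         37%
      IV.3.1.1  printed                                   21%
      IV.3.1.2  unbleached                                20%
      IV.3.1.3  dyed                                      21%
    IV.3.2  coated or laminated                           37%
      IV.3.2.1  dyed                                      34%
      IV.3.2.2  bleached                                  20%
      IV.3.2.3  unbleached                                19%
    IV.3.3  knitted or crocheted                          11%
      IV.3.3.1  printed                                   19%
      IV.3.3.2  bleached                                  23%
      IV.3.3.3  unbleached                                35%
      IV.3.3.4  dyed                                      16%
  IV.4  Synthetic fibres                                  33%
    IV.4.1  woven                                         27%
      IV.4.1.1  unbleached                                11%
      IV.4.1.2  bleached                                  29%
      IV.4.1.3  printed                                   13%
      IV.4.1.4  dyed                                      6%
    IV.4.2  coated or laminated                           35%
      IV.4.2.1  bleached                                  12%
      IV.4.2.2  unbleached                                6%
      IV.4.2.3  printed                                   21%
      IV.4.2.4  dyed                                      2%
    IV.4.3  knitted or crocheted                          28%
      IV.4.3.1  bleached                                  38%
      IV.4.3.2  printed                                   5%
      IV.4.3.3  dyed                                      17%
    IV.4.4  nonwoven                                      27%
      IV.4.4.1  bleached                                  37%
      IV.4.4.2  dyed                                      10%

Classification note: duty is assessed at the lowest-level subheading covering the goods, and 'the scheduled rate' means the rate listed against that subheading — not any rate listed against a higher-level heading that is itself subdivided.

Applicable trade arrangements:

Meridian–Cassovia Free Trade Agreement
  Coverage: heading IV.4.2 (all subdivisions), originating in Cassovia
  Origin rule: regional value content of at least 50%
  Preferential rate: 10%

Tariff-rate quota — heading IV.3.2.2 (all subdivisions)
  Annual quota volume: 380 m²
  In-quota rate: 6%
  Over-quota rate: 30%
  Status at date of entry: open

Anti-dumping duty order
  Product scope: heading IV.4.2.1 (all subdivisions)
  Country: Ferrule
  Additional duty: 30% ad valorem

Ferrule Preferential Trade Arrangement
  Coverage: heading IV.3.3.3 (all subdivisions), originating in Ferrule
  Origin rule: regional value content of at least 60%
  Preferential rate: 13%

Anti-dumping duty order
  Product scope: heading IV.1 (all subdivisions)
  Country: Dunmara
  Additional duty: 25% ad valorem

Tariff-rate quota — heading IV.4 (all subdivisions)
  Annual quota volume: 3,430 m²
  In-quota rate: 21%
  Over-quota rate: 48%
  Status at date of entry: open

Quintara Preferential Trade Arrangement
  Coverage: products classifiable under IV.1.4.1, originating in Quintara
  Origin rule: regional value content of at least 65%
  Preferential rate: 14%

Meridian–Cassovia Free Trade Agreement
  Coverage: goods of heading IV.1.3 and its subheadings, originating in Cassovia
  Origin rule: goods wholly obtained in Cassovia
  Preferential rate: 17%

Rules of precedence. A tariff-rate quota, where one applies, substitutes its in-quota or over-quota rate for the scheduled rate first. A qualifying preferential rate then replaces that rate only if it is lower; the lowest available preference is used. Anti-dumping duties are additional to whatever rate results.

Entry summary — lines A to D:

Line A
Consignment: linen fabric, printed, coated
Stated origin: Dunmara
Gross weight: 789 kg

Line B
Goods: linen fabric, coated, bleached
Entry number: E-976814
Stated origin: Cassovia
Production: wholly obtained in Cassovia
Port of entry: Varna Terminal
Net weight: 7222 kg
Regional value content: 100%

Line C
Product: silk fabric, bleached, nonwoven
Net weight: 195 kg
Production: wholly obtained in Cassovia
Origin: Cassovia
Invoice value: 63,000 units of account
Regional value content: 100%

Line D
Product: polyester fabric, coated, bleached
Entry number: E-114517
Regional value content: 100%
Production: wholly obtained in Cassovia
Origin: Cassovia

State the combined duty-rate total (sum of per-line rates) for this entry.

37%

Line A: linen → IV.2; coated → IV.2.4; printed → IV.2.4.3. Scheduled 9%. No special measure applies. → 9%.
Line B: linen → IV.2; coated → IV.2.4; bleached → IV.2.4.1. Scheduled 8%. Cassovia agreement on IV.4.2: IV.2.4.1 not covered; Cassovia agreement on IV.1.3: IV.2.4.1 not covered. → 8%.
Line C: silk → IV.1; nonwoven → IV.1.3; bleached → IV.1.3.2. Scheduled 10%. Cassovia agreement on IV.4.2: IV.1.3.2 not covered; Cassovia agreement on IV.1.3: wholly obtained → 17% available; preference 17% not lower than 10% → no reduction. → 10%.
Line D: polyester → IV.4; coated → IV.4.2; bleached → IV.4.2.1. Scheduled 12%. quota on IV.4 open → in-quota 21%; Cassovia agreement on IV.4.2: RVC ≥ 50% → 10% available; Cassovia agreement on IV.1.3: IV.4.2.1 not covered; preferential 10%. → 10%.
Sum: 9% + 8% + 10% + 10% = 37%.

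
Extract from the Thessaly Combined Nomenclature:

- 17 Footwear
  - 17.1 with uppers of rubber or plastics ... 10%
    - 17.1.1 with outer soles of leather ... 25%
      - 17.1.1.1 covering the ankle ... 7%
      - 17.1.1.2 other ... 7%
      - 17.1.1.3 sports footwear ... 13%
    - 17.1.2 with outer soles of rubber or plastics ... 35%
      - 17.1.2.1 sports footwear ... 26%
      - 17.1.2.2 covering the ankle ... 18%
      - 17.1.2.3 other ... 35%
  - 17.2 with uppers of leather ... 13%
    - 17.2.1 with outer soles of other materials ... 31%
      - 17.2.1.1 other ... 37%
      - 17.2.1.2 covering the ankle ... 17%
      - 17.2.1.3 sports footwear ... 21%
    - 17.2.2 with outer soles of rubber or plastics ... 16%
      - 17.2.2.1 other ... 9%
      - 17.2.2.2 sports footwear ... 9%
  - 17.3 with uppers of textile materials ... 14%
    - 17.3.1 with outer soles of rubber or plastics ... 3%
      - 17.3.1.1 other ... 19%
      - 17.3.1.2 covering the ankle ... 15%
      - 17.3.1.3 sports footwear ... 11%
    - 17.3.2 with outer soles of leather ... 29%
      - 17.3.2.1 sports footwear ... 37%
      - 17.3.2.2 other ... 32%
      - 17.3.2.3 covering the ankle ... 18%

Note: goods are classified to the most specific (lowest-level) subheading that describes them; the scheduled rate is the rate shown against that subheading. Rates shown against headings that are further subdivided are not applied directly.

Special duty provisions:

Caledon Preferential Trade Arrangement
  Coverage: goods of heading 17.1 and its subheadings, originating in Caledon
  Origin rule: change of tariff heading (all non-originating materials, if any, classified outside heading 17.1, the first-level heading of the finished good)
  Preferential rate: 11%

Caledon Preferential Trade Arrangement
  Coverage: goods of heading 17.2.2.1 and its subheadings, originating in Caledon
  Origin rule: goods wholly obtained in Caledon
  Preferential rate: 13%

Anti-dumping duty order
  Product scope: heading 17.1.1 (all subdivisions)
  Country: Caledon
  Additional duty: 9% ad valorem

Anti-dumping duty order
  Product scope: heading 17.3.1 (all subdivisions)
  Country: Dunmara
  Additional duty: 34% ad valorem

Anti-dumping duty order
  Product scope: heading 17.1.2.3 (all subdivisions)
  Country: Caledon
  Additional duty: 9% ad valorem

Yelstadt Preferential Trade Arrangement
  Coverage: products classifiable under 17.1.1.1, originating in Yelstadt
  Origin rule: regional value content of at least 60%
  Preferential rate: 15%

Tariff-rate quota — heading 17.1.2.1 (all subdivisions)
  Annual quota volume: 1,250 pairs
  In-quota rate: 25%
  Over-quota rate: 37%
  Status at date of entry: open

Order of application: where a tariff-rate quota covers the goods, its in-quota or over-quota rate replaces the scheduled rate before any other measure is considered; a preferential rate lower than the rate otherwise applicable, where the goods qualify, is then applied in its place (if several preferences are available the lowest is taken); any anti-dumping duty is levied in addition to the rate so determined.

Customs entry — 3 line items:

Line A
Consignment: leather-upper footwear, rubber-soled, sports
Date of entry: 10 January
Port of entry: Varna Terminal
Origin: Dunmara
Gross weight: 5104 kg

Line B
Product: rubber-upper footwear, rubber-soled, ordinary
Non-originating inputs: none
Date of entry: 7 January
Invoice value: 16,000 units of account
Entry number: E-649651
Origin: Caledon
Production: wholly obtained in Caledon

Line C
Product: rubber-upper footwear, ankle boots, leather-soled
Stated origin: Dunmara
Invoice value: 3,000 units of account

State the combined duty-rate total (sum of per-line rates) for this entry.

36%

Line A: leather-upper → 17.2; rubber-soled → 17.2.2; sports → 17.2.2.2. Scheduled 9%. No special measure applies. → 9%.
Line B: rubber-upper → 17.1; rubber-soled → 17.1.2; ordinary → 17.1.2.3. Scheduled 35%. Caledon agreement on 17.1: CTH met → 11% available; Caledon agreement on 17.2.2.1: 17.1.2.3 not covered; preferential 11%; anti-dumping (Caledon, 17.1.2.3): +9%; total 11% + 9% = 20%. → 20%.
Line C: rubber-upper → 17.1; leather-soled → 17.1.1; ankle boots → 17.1.1.1. Scheduled 7%. No special measure applies. → 7%.
Sum: 9% + 20% + 7% = 36%.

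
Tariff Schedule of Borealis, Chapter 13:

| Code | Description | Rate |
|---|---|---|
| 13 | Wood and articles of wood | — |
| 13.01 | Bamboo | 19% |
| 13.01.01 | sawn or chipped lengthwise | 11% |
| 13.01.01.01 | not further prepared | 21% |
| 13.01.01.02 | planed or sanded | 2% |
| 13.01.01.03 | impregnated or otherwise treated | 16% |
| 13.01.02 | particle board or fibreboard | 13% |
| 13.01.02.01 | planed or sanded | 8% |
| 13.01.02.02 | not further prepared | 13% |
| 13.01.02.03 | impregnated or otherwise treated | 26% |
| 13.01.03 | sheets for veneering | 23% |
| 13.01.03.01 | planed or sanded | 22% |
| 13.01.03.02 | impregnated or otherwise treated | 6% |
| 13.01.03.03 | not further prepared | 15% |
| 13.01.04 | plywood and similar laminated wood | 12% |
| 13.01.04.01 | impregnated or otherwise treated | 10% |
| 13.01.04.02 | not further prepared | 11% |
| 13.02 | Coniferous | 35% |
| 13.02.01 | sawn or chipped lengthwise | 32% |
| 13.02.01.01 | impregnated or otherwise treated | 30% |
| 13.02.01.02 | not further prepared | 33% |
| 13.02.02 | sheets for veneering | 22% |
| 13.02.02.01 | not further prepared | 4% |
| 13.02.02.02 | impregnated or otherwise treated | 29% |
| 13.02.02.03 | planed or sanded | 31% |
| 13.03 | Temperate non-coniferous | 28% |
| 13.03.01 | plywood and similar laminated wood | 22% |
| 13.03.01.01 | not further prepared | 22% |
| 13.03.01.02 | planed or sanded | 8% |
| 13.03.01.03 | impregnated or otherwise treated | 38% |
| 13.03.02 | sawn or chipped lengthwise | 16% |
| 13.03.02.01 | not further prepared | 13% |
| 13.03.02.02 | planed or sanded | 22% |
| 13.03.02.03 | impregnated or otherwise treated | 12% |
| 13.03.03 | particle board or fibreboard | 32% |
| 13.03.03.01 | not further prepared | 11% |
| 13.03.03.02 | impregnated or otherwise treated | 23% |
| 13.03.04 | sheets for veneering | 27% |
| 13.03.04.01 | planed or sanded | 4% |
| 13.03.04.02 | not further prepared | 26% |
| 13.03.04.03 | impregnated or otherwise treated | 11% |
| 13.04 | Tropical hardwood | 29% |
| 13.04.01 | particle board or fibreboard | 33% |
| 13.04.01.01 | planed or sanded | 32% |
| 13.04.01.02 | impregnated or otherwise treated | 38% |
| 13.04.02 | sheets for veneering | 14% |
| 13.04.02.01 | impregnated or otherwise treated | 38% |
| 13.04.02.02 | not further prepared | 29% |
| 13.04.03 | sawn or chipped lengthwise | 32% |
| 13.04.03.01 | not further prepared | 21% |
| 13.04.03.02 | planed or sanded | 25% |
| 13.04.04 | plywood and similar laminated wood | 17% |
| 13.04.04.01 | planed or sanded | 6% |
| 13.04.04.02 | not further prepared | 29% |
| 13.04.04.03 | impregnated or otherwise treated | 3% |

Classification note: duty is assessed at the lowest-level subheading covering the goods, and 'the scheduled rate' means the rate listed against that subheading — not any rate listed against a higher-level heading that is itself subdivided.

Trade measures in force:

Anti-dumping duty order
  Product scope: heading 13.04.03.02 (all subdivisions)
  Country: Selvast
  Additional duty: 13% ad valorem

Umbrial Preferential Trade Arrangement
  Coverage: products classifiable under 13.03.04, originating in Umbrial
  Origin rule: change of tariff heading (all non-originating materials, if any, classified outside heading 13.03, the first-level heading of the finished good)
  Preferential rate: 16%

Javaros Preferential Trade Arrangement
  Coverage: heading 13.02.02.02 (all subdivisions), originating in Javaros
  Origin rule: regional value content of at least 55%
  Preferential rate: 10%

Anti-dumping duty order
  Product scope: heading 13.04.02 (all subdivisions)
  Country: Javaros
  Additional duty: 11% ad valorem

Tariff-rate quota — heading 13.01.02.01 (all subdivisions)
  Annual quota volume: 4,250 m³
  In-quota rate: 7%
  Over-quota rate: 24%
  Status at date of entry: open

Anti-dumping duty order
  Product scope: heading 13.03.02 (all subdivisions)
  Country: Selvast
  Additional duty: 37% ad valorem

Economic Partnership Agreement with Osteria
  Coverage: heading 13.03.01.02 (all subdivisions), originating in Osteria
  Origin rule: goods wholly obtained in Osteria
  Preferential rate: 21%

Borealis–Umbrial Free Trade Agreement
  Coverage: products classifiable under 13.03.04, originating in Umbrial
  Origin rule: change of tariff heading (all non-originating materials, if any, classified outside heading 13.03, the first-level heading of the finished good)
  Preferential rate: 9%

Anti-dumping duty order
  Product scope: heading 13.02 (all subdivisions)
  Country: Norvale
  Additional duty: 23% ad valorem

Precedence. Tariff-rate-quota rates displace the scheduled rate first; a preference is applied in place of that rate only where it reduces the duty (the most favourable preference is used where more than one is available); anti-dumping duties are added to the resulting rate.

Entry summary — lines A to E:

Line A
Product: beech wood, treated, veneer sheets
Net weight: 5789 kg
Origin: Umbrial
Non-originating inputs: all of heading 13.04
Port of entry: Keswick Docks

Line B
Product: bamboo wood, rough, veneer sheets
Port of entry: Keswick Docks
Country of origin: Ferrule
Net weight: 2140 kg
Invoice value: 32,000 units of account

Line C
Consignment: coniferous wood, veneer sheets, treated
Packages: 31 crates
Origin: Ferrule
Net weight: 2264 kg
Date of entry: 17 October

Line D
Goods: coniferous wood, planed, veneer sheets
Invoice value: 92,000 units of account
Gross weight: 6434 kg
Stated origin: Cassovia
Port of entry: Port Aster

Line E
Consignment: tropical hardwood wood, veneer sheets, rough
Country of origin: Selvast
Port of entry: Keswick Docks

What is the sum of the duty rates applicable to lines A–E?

Line A: beech → 13.03; veneer sheets → 13.03.04; treated → 13.03.04.03. Scheduled 11%. Umbrial agreement on 13.03.04: CTH met → 16% available; Umbrial agreement on 13.03.04: CTH met → 9% available; preferential 9%. → 9%.
Line B: bamboo → 13.01; veneer sheets → 13.01.03; rough → 13.01.03.03. Scheduled 15%. No special measure applies. → 15%.
Line C: coniferous → 13.02; veneer sheets → 13.02.02; treated → 13.02.02.02. Scheduled 29%. No special measure applies. → 29%.
Line D: coniferous → 13.02; veneer sheets → 13.02.02; planed → 13.02.02.03. Scheduled 31%. No special measure applies. → 31%.
Line E: tropical hardwood → 13.04; veneer sheets → 13.04.02; rough → 13.04.02.02. Scheduled 29%. No special measure applies. → 29%.
Sum: 9% + 15% + 29% + 31% + 29% = 113%.

113%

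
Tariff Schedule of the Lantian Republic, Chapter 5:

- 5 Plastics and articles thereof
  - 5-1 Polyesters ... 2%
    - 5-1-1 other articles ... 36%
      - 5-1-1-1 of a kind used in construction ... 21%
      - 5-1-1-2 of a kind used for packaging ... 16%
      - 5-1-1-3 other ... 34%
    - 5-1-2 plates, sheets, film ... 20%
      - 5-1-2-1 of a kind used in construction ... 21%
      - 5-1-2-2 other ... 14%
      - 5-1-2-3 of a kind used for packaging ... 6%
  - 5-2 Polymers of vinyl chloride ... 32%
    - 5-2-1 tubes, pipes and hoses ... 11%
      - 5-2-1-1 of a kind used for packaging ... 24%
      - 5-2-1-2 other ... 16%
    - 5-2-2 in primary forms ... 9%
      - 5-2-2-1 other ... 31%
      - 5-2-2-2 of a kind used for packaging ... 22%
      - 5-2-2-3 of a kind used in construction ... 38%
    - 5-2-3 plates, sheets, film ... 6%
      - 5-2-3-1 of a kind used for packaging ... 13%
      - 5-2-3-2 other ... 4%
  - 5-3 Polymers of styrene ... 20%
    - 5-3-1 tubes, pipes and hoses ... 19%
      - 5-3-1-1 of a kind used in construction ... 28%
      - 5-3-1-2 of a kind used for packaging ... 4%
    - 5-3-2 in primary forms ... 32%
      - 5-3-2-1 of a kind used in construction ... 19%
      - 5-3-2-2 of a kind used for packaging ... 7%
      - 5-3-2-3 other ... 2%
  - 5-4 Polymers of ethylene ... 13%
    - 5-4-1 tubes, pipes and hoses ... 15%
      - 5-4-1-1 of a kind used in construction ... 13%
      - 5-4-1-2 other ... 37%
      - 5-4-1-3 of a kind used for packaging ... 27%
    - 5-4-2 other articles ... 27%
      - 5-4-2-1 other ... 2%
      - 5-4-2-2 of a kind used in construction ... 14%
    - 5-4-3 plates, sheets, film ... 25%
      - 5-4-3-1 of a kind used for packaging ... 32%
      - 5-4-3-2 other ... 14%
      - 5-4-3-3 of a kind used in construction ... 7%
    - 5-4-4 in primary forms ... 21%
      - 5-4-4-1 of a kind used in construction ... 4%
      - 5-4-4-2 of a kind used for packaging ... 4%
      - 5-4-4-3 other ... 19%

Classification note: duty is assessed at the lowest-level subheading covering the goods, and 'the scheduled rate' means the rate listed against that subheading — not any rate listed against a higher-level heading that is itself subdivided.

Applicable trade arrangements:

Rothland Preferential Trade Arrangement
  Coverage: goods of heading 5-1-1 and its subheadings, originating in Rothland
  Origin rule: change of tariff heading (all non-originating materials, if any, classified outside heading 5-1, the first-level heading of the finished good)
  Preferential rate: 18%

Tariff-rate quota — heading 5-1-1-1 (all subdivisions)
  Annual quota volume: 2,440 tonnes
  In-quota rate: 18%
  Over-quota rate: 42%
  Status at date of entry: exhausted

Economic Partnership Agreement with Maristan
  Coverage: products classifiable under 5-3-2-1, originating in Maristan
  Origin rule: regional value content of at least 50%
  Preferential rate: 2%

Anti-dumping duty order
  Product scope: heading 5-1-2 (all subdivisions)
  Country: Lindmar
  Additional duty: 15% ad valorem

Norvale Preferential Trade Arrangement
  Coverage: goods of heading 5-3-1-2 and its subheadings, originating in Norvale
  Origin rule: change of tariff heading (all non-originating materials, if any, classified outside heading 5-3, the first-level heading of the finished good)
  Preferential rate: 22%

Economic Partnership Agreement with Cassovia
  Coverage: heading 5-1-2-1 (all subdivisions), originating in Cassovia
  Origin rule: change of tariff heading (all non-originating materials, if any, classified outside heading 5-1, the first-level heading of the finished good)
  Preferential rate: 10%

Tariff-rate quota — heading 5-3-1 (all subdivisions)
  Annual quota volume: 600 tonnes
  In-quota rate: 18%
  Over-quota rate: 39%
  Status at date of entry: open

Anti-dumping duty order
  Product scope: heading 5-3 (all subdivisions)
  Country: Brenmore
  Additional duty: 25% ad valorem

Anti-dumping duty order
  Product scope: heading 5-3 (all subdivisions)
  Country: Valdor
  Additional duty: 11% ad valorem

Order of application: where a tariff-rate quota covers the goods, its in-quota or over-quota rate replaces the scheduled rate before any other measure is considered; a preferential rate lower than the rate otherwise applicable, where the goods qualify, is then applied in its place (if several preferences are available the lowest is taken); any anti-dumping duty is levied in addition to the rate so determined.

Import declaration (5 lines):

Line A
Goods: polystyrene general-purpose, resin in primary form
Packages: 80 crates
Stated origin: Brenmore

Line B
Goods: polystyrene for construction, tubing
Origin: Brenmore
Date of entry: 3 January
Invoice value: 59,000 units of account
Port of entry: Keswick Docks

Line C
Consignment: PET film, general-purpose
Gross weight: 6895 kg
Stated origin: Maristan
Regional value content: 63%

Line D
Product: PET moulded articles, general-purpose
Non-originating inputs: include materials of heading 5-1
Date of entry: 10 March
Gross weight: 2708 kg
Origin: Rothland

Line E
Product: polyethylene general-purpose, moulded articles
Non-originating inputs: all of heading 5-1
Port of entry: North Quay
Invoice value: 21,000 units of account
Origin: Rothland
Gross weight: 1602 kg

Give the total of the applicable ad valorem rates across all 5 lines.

Line A: polystyrene → 5-3; resin in primary form → 5-3-2; general-purpose → 5-3-2-3. Scheduled 2%. anti-dumping (Brenmore, 5-3): +25%; total 2% + 25% = 27%. → 27%.
Line B: polystyrene → 5-3; tubing → 5-3-1; for construction → 5-3-1-1. Scheduled 28%. quota on 5-3-1 open → in-quota 18%; anti-dumping (Brenmore, 5-3): +25%; total 18% + 25% = 43%. → 43%.
Line C: PET → 5-1; film → 5-1-2; general-purpose → 5-1-2-2. Scheduled 14%. Maristan agreement on 5-3-2-1: 5-1-2-2 not covered. → 14%.
Line D: PET → 5-1; moulded articles → 5-1-1; general-purpose → 5-1-1-3. Scheduled 34%. Rothland agreement on 5-1-1: CTH not met. → 34%.
Line E: polyethylene → 5-4; moulded articles → 5-4-2; general-purpose → 5-4-2-1. Scheduled 2%. Rothland agreement on 5-1-1: 5-4-2-1 not covered. → 2%.
Sum: 27% + 43% + 14% + 34% + 2% = 120%.

120%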